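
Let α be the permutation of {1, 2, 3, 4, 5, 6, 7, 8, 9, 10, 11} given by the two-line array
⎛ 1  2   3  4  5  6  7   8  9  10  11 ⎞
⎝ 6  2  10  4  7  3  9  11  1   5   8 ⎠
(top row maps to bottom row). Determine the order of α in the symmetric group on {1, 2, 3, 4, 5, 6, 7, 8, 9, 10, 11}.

Decomposing into disjoint cycles gives cycle lengths 7, 2, 1, 1.
The order of α is the least common multiple of its cycle lengths: lcm(7, 2) = 14.

14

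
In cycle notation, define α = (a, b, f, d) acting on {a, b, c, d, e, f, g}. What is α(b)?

Within (a, b, f, d), b ↦ f.

f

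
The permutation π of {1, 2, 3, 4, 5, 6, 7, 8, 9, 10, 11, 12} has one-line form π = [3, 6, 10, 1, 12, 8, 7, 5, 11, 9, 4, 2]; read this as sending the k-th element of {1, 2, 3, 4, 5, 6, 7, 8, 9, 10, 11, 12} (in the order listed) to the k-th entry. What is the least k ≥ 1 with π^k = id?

Writing π as disjoint cycles, the cycle lengths are 6, 5, 1.
Since disjoint cycles commute, ord(π) = lcm(6, 5) = 30.

30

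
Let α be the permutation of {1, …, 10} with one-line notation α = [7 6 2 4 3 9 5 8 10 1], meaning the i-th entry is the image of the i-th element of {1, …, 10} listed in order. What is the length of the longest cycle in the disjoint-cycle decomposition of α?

8

Decomposing into disjoint cycles gives (1, 7, 5, 3, 2, 6, 9, 10); the longest has length 8.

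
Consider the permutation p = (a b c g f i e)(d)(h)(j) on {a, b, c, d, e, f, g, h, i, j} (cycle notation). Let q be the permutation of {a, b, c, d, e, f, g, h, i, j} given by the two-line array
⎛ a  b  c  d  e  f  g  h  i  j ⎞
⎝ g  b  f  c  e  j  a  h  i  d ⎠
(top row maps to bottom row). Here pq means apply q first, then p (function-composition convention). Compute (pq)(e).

a

(pq)(e) = p(q(e)). q(e) = e, then p(e) = a. So (pq)(e) = a.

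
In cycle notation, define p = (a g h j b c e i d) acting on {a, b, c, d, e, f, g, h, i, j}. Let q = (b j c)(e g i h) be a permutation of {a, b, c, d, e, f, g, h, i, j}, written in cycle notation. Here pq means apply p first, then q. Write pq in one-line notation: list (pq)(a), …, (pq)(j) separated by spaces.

i b g a h f e c d j

For each element, apply p then q: a → g → i; b → c → b; c → e → g; d → a → a; e → i → h; f → f → f; g → h → e; h → j → c; i → d → d; j → b → j.
Collecting the images, pq = [i b g a h f e c d j].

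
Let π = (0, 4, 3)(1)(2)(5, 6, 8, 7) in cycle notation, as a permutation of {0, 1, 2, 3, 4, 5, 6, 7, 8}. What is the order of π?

12

The disjoint cycles have lengths 4, 3, 1, 1.
Since disjoint cycles commute, ord(π) = lcm(4, 3) = 12.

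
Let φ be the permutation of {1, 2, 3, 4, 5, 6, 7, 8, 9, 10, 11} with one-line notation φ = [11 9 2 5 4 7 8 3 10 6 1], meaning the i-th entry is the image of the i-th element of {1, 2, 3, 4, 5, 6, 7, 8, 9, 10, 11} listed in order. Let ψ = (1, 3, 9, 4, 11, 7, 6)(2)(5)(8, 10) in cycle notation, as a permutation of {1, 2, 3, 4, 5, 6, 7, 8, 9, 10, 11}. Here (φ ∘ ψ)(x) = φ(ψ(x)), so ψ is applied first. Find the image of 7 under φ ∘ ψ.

7

First apply ψ: ψ(7) = 6, then φ(6) = 7. Thus (φ ∘ ψ)(7) = 7.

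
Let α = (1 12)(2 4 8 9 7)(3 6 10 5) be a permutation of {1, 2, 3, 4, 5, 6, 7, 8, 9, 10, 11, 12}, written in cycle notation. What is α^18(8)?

2

8 lies in the 5-cycle (2 4 8 9 7).
Since the cycle has length 5, α^18 acts on it the same as α^3 (18 mod 5 = 3).
Advancing 3 steps from 8: 8 → 9 → 7 → 2.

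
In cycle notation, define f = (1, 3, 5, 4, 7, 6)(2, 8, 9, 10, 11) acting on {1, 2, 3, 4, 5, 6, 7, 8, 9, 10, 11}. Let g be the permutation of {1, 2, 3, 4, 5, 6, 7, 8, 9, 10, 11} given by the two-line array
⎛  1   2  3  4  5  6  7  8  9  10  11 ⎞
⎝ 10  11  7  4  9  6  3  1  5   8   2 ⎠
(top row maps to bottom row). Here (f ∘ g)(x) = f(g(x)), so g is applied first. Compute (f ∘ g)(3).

6

(f ∘ g)(3) = f(g(3)). g(3) = 7, then f(7) = 6. So (f ∘ g)(3) = 6.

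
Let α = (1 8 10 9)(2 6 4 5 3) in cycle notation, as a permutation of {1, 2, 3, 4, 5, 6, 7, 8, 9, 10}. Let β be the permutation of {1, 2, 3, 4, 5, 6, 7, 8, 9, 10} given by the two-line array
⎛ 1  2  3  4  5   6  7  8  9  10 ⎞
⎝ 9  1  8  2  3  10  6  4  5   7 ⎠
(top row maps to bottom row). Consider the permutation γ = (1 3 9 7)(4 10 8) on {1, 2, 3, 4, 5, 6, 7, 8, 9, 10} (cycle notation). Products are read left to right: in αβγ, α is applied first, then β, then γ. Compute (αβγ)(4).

(αβγ)(4) = γ(β(α(4))). α(4) = 5, then β(5) = 3, then γ(3) = 9, so the result is 9.

9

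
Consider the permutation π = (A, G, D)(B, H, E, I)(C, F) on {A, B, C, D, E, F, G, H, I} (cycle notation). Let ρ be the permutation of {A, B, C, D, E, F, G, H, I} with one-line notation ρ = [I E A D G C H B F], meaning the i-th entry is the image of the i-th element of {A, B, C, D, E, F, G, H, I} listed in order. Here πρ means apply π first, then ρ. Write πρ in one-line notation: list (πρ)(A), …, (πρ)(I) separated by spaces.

(πρ)(x) = ρ(π(x)). Computing each image: ρ(π(A)) = ρ(G) = H, ρ(π(B)) = ρ(H) = B, ρ(π(C)) = ρ(F) = C, ρ(π(D)) = ρ(A) = I, ρ(π(E)) = ρ(I) = F, ρ(π(F)) = ρ(C) = A, ρ(π(G)) = ρ(D) = D, ρ(π(H)) = ρ(E) = G, ρ(π(I)) = ρ(B) = E.
Hence πρ = [H B C I F A D G E].

H B C I F A D G E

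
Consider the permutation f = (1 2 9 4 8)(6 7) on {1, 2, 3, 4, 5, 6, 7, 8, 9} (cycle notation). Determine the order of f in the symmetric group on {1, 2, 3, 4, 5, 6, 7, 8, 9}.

10

The cycle type of f is (5, 2, 1, 1).
Since disjoint cycles commute, ord(f) = lcm(5, 2) = 10.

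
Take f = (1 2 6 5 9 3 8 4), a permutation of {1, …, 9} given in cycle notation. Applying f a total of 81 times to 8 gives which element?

8 lies in the 8-cycle (1 2 6 5 9 3 8 4).
Powers repeat with period 8 on this cycle, and 81 mod 8 = 1, so f^81(8) = f^1(8).
Stepping 1 place around the cycle: 8 → 4.

4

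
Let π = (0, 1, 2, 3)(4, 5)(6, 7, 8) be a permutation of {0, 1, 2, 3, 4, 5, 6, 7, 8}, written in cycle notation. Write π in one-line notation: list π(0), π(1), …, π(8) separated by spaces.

Each element maps to the next entry in its cycle (wrapping to the front): 0→1, 1→2, 2→3, 3→0, 4→5, 5→4, 6→7, 7→8, 8→6.
So the one-line form is 1 2 3 0 5 4 7 8 6.

1 2 3 0 5 4 7 8 6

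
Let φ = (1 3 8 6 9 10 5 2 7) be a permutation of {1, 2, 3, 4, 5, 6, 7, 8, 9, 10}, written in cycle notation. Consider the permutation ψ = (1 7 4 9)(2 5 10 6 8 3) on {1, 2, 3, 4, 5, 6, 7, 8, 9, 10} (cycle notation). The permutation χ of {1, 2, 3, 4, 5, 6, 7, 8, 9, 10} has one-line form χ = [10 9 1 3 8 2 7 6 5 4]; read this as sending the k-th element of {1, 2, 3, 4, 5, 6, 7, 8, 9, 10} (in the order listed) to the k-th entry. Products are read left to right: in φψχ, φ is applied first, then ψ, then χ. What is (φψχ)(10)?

(φψχ)(10) = χ(ψ(φ(10))). φ(10) = 5, then ψ(5) = 10, then χ(10) = 4, so the result is 4.

4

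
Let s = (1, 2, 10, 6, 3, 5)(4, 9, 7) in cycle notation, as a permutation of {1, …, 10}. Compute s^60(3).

3

3 lies in the 6-cycle (1, 2, 10, 6, 3, 5).
Since the cycle has length 6, s^60 acts on it the same as s^0 (60 mod 6 = 0).
So s^60(3) = 3.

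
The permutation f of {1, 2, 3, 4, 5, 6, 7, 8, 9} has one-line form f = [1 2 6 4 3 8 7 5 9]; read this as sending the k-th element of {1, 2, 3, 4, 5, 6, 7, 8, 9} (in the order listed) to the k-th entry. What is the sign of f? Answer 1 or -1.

In disjoint-cycle form the cycle lengths are 4, 1, 1, 1, 1, 1.
A cycle of length ℓ contributes ℓ−1 transpositions, so f is a product of 3 transpositions — odd.

-1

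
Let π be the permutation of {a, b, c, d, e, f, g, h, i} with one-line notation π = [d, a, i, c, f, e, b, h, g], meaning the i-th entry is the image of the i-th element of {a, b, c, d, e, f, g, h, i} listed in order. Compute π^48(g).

g

Tracing g → b → … returns to g after 6 steps, so g lies in a 6-cycle (a, d, c, i, g, b).
On a 6-cycle, π^6 is the identity, so π^48 = π^0 there (48 ≡ 0 mod 6).
So π^48(g) = g.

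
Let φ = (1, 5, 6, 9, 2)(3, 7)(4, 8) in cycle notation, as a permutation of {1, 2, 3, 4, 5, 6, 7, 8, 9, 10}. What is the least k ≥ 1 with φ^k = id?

The cycle type of φ is (5, 2, 2, 1).
The order of φ is the least common multiple of its cycle lengths: lcm(5, 2, 2) = 10.

10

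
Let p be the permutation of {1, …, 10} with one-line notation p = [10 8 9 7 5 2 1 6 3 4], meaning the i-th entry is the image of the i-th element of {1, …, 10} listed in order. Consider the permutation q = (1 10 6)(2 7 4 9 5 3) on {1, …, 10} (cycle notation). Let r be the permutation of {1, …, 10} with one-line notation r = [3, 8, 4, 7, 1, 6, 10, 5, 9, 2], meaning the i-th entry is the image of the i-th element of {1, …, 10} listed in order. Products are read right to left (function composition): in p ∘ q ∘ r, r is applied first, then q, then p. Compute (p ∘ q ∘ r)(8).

9

(p ∘ q ∘ r)(8) = p(q(r(8))). r(8) = 5, then q(5) = 3, then p(3) = 9, so the result is 9.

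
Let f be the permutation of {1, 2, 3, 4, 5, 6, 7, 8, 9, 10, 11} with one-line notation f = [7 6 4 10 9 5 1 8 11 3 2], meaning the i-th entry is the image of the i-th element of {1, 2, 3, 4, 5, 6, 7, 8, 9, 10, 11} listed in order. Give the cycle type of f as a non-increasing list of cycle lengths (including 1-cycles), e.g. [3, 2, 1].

The disjoint cycles are (1 7)(2 6 5 9 11)(3 4 10)(8), with lengths 5, 3, 2, 1 in non-increasing order.

[5, 3, 2, 1]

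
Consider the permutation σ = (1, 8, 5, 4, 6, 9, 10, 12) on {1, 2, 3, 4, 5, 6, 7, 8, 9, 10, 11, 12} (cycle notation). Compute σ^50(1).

5

1 lies in the 8-cycle (1, 8, 5, 4, 6, 9, 10, 12).
Since the cycle has length 8, σ^50 acts on it the same as σ^2 (50 mod 8 = 2).
Advancing 2 steps from 1: 1 → 8 → 5.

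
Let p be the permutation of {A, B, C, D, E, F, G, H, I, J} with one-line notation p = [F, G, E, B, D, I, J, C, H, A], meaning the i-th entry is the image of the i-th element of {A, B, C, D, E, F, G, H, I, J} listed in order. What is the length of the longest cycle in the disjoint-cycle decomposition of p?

Decomposing into disjoint cycles gives (A F I H C E D B G J); the longest has length 10.

10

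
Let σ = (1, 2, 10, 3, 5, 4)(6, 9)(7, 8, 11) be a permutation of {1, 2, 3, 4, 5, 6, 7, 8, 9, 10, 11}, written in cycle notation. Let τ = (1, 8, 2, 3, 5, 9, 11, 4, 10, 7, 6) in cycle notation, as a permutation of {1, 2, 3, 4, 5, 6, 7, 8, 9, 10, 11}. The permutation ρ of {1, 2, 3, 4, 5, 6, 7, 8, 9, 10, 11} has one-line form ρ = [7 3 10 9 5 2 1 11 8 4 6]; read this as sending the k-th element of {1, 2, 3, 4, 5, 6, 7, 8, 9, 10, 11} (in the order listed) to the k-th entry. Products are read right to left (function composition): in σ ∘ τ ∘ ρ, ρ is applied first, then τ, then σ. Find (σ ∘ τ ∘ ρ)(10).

3

(σ ∘ τ ∘ ρ)(10) = σ(τ(ρ(10))). ρ(10) = 4, then τ(4) = 10, then σ(10) = 3, so the result is 3.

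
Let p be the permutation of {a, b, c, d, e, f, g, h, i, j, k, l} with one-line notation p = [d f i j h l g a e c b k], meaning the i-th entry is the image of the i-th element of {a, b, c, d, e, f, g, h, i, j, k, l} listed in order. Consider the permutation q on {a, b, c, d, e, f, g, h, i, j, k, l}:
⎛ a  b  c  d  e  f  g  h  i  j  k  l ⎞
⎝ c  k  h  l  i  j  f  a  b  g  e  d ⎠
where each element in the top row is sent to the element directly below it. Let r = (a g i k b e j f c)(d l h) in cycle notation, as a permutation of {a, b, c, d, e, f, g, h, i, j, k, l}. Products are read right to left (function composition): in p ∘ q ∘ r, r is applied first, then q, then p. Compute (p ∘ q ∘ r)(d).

j

Chase d: r(d) = l; q(l) = d; p(d) = j. Hence (p ∘ q ∘ r)(d) = j.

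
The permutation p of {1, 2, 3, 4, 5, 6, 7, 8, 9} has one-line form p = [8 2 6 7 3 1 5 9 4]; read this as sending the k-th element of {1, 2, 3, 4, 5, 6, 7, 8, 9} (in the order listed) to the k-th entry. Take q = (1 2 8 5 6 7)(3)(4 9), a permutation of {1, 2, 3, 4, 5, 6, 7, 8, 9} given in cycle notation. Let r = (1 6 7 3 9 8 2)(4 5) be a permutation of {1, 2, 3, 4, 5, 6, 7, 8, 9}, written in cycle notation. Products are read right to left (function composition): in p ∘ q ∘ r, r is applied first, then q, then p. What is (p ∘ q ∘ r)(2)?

(p ∘ q ∘ r)(2) = p(q(r(2))). r(2) = 1, then q(1) = 2, then p(2) = 2, so the result is 2.

2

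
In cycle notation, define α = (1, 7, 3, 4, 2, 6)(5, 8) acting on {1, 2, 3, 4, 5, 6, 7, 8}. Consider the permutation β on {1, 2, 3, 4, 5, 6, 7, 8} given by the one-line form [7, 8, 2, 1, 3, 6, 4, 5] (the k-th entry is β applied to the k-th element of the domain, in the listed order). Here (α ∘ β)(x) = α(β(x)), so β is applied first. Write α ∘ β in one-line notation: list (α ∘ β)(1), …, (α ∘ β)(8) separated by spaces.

3 5 6 7 4 1 2 8

(α ∘ β)(x) = α(β(x)). Computing each image: α(β(1)) = α(7) = 3, α(β(2)) = α(8) = 5, α(β(3)) = α(2) = 6, α(β(4)) = α(1) = 7, α(β(5)) = α(3) = 4, α(β(6)) = α(6) = 1, α(β(7)) = α(4) = 2, α(β(8)) = α(5) = 8.
Hence α ∘ β = [3 5 6 7 4 1 2 8].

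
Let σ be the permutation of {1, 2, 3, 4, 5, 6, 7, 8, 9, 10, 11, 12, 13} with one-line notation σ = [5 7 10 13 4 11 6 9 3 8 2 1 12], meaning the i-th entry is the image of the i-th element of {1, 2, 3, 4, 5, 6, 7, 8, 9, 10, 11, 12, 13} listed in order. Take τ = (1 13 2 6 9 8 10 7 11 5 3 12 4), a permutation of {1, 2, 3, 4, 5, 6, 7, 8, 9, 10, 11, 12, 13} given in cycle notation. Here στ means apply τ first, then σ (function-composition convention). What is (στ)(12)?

13

First apply τ: τ(12) = 4, then σ(4) = 13. Thus (στ)(12) = 13.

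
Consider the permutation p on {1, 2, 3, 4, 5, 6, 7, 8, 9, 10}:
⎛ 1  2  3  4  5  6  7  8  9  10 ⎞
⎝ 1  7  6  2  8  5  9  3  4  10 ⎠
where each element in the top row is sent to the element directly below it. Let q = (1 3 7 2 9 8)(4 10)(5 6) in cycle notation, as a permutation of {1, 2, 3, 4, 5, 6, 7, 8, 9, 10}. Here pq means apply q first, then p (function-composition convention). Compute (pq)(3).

9

First apply q: q(3) = 7, then p(7) = 9. Thus (pq)(3) = 9.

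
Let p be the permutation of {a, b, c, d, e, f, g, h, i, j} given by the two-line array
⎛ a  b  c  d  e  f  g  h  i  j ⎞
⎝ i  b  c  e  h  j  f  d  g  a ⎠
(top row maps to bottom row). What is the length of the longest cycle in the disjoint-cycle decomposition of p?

5

Decomposing into disjoint cycles gives (a i g f j)(d e h); the longest has length 5.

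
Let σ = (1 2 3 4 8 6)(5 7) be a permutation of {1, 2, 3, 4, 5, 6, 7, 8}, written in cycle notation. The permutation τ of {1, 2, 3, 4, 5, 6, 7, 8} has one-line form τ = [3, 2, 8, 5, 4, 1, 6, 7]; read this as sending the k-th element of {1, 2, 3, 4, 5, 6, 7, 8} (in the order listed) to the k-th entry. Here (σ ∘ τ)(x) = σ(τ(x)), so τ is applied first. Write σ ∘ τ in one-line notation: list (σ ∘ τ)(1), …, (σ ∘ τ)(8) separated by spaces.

4 3 6 7 8 2 1 5

(σ ∘ τ)(x) = σ(τ(x)). Computing each image: σ(τ(1)) = σ(3) = 4, σ(τ(2)) = σ(2) = 3, σ(τ(3)) = σ(8) = 6, σ(τ(4)) = σ(5) = 7, σ(τ(5)) = σ(4) = 8, σ(τ(6)) = σ(1) = 2, σ(τ(7)) = σ(6) = 1, σ(τ(8)) = σ(7) = 5.
Hence σ ∘ τ = [4 3 6 7 8 2 1 5].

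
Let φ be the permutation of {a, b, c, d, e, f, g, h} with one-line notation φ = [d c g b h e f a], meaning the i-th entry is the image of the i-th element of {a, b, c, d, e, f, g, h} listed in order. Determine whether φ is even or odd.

In disjoint-cycle form the cycle lengths are 8.
A cycle is odd iff its length is even; φ has 1 even-length cycle, so sgn(φ) = (−1)^1 and φ is odd.

odd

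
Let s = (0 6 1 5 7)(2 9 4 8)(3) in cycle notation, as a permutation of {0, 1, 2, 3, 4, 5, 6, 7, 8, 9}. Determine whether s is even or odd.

The cycle lengths are 5, 4, 1.
A cycle is odd iff its length is even; s has 1 even-length cycle, so sgn(s) = (−1)^1 and s is odd.

odd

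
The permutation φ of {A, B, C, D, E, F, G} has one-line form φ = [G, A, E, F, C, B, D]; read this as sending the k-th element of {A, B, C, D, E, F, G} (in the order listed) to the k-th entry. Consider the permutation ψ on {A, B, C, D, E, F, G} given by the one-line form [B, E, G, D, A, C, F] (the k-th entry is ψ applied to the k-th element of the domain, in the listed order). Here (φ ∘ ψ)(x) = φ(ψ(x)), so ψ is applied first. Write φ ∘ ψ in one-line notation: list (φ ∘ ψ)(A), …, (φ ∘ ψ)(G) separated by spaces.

A C D F G E B

Chase each element through ψ then φ: A → B → A; B → E → C; C → G → D; D → D → F; E → A → G; F → C → E; G → F → B.
So φ ∘ ψ in one-line form is A C D F G E B.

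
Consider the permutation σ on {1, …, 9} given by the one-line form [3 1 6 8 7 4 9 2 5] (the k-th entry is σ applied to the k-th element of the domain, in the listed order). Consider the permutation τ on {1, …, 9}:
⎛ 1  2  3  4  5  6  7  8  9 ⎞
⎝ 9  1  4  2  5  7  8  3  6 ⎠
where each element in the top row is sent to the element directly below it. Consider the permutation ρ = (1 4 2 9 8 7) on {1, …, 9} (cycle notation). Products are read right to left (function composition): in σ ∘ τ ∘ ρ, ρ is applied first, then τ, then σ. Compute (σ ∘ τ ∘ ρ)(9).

(σ ∘ τ ∘ ρ)(9) = σ(τ(ρ(9))). ρ(9) = 8, then τ(8) = 3, then σ(3) = 6, so the result is 6.

6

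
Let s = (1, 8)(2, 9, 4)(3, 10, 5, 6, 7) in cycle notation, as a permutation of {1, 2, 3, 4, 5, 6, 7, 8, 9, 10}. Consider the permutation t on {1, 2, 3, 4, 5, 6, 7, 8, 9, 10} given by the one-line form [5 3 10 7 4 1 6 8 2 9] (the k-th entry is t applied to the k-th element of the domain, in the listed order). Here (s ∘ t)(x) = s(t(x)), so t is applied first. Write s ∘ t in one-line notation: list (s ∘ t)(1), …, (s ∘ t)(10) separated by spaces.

(s ∘ t)(x) = s(t(x)). Computing each image: s(t(1)) = s(5) = 6, s(t(2)) = s(3) = 10, s(t(3)) = s(10) = 5, s(t(4)) = s(7) = 3, s(t(5)) = s(4) = 2, s(t(6)) = s(1) = 8, s(t(7)) = s(6) = 7, s(t(8)) = s(8) = 1, s(t(9)) = s(2) = 9, s(t(10)) = s(9) = 4.
Hence s ∘ t = [6 10 5 3 2 8 7 1 9 4].

6 10 5 3 2 8 7 1 9 4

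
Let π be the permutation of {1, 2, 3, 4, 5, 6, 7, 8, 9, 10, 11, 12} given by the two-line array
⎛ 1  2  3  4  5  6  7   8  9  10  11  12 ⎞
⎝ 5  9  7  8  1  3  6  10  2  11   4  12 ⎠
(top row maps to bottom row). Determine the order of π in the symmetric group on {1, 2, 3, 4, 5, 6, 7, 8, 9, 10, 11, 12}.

Decomposing into disjoint cycles gives cycle lengths 4, 3, 2, 2, 1.
The order is lcm(4, 3, 2, 2) = 12.

12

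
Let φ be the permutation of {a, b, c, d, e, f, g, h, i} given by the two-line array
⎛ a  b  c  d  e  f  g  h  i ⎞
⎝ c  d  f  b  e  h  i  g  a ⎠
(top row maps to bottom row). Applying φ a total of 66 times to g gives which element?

g

Tracing g → i → … returns to g after 6 steps, so g lies in a 6-cycle (a c f h g i).
Powers repeat with period 6 on this cycle, and 66 mod 6 = 0, so φ^66(g) = φ^0(g).
So φ^66(g) = g.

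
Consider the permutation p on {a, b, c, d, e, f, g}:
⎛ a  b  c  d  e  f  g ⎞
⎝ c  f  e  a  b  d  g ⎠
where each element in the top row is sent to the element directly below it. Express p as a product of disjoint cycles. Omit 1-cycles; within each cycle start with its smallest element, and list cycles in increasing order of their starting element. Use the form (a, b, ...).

(a, c, e, b, f, d)

Iterating p from a gives a → c → e → b → f → d → a; that is the 6-cycle (a, c, e, b, f, d).
Repeating from the next unused element and collecting all non-trivial cycles gives (a, c, e, b, f, d).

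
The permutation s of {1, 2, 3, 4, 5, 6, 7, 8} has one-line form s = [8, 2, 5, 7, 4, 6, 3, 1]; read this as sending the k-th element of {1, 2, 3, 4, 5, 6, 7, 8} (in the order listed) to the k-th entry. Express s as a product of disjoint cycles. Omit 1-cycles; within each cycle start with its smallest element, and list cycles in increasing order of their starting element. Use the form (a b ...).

(1 8)(3 5 4 7)

From 1: 1 → 8 → 1, closing the cycle (1 8).
Continuing from each remaining unvisited element yields (1 8)(3 5 4 7).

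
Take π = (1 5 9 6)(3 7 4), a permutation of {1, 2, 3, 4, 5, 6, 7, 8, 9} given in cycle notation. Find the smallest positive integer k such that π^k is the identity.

The cycle type of π is (4, 3, 1, 1).
The order is lcm(4, 3) = 12.

12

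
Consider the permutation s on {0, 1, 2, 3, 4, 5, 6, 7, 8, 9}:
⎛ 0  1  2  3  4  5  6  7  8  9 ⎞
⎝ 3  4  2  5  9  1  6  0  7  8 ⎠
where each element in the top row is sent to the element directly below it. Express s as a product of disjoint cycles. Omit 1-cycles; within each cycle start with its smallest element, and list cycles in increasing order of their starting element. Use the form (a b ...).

Iterating s from 0 gives 0 → 3 → 5 → 1 → 4 → 9 → 8 → 7 → 0; that is the 8-cycle (0 3 5 1 4 9 8 7).
Repeating from the next unused element and collecting all non-trivial cycles gives (0 3 5 1 4 9 8 7).

(0 3 5 1 4 9 8 7)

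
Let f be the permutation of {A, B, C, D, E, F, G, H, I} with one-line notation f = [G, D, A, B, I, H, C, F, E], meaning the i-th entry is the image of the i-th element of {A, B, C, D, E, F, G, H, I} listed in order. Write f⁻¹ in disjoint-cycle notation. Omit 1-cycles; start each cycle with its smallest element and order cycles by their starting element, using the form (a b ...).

(A C G)(B D)(E I)(F H)

The cycle decomposition of f is (A G C)(B D)(E I)(F H).
Reversing each cycle (and rotating so the smallest element leads) gives f⁻¹ = (A C G)(B D)(E I)(F H).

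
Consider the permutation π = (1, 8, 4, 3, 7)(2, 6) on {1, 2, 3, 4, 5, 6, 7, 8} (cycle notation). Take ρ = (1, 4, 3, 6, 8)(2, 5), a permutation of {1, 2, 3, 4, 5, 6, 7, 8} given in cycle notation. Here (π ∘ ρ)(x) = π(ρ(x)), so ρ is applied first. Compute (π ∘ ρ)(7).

(π ∘ ρ)(7) = π(ρ(7)). ρ(7) = 7, then π(7) = 1. So (π ∘ ρ)(7) = 1.

1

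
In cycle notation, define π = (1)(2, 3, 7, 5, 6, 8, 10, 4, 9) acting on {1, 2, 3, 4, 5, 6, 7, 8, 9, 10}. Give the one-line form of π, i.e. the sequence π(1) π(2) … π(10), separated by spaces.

Image by image: 1→1, 2→3, 3→7, 4→9, 5→6, 6→8, 7→5, 8→10, 9→2, 10→4.
Listing these in domain order gives 1 3 7 9 6 8 5 10 2 4.

1 3 7 9 6 8 5 10 2 4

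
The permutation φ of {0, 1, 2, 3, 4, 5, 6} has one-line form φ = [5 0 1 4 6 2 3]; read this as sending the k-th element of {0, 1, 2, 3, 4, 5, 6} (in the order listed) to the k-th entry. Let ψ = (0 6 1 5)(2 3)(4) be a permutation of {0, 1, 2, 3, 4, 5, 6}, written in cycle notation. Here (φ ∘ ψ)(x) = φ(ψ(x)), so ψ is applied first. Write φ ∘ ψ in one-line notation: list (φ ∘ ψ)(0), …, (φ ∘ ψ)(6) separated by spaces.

(φ ∘ ψ)(x) = φ(ψ(x)). Computing each image: φ(ψ(0)) = φ(6) = 3, φ(ψ(1)) = φ(5) = 2, φ(ψ(2)) = φ(3) = 4, φ(ψ(3)) = φ(2) = 1, φ(ψ(4)) = φ(4) = 6, φ(ψ(5)) = φ(0) = 5, φ(ψ(6)) = φ(1) = 0.
Hence φ ∘ ψ = [3 2 4 1 6 5 0].

3 2 4 1 6 5 0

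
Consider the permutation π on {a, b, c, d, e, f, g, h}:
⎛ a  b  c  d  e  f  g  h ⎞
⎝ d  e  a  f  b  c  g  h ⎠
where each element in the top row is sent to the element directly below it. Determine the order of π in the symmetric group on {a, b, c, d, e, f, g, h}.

4

Writing π as disjoint cycles, the cycle lengths are 4, 2, 1, 1.
Since disjoint cycles commute, ord(π) = lcm(4, 2) = 4.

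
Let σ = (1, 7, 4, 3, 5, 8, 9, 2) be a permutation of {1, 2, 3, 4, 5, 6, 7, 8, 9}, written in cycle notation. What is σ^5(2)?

5

2 lies in the 8-cycle (1, 7, 4, 3, 5, 8, 9, 2).
Advancing 5 steps from 2: 2 → 1 → 7 → 4 → 3 → 5.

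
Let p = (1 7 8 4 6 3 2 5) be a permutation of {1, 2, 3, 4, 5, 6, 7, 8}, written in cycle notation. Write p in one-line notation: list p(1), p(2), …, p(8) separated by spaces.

7 5 2 6 1 3 8 4

Reading each image from the cycles: 1↦7, 2↦5, 3↦2, 4↦6, 5↦1, 6↦3, 7↦8, 8↦4.
Listing these in domain order gives 7 5 2 6 1 3 8 4.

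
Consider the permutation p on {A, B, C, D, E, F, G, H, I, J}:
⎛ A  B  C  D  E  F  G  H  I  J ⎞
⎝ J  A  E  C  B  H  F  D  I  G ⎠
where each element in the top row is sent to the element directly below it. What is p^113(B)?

H

Tracing B → A → … returns to B after 9 steps, so B lies in a 9-cycle (A J G F H D C E B).
Since the cycle has length 9, p^113 acts on it the same as p^5 (113 mod 9 = 5).
Advancing 5 steps from B: B → A → J → G → F → H.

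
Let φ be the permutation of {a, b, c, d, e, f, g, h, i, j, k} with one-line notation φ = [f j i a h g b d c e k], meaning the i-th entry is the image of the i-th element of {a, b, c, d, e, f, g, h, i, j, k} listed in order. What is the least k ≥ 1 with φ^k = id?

The disjoint-cycle form of φ has cycle lengths 8, 2, 1.
The order of φ is the least common multiple of its cycle lengths: lcm(8, 2) = 8.

8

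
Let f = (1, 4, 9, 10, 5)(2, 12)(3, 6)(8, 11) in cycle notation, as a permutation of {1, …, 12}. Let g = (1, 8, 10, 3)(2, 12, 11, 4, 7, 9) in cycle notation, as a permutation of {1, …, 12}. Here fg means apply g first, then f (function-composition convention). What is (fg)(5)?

(fg)(5) = f(g(5)). g(5) = 5, then f(5) = 1. So (fg)(5) = 1.

1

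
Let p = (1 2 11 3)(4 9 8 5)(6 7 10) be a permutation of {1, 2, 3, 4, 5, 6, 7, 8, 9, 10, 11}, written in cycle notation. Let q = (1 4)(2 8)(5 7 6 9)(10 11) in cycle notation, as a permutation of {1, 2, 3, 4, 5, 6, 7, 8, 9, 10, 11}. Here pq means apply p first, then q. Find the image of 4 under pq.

5

First apply p: p(4) = 9, then q(9) = 5. Thus (pq)(4) = 5.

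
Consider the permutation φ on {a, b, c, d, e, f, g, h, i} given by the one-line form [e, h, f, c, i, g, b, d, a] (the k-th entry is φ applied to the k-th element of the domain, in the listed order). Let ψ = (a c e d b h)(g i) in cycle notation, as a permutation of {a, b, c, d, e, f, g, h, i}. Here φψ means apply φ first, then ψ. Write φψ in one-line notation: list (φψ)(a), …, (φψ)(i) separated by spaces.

For each element, apply φ then ψ: a → e → d; b → h → a; c → f → f; d → c → e; e → i → g; f → g → i; g → b → h; h → d → b; i → a → c.
Collecting the images, φψ = [d a f e g i h b c].

d a f e g i h b c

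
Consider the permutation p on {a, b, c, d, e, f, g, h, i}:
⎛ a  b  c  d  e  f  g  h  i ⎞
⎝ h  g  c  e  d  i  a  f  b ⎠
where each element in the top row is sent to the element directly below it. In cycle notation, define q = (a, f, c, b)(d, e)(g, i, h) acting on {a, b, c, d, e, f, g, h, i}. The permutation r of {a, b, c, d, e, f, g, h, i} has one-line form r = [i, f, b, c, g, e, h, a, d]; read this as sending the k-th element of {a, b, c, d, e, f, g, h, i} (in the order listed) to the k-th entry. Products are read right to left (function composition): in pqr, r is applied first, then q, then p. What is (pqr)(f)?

e

(pqr)(f) = p(q(r(f))). r(f) = e, then q(e) = d, then p(d) = e, so the result is e.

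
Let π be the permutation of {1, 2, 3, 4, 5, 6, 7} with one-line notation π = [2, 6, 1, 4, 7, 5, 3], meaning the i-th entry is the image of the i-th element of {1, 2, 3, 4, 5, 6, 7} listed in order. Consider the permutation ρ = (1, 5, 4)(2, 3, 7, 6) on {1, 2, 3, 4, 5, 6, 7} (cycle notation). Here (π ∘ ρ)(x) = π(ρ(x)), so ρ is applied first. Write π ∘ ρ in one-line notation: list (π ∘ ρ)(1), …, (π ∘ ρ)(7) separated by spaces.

(π ∘ ρ)(x) = π(ρ(x)). Computing each image: π(ρ(1)) = π(5) = 7, π(ρ(2)) = π(3) = 1, π(ρ(3)) = π(7) = 3, π(ρ(4)) = π(1) = 2, π(ρ(5)) = π(4) = 4, π(ρ(6)) = π(2) = 6, π(ρ(7)) = π(6) = 5.
Hence π ∘ ρ = [7 1 3 2 4 6 5].

7 1 3 2 4 6 5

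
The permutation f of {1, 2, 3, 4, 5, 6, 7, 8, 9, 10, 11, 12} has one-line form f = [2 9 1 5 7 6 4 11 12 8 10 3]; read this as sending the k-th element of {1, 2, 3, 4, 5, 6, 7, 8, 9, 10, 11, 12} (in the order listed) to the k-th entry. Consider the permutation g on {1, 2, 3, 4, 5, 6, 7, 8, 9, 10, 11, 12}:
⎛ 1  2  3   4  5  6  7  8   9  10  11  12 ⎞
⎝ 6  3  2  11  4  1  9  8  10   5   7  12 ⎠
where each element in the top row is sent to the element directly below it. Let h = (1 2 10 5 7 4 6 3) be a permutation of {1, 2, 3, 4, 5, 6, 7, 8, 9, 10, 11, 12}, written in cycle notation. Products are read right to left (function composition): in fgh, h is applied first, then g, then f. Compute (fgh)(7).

10

(fgh)(7) = f(g(h(7))). h(7) = 4, then g(4) = 11, then f(11) = 10, so the result is 10.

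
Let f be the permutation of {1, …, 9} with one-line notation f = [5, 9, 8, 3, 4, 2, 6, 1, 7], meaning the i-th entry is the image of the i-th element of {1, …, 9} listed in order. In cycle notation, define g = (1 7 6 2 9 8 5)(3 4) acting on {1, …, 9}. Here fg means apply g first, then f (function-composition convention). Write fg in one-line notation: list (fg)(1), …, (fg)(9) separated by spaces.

6 7 3 8 5 9 2 4 1

For each element, apply g then f: 1 → 7 → 6; 2 → 9 → 7; 3 → 4 → 3; 4 → 3 → 8; 5 → 1 → 5; 6 → 2 → 9; 7 → 6 → 2; 8 → 5 → 4; 9 → 8 → 1.
Collecting the images, fg = [6 7 3 8 5 9 2 4 1].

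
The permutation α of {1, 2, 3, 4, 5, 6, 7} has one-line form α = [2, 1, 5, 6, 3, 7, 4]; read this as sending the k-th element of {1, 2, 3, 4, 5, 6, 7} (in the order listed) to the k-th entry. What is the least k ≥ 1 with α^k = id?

The disjoint-cycle form of α has cycle lengths 3, 2, 2.
The order of α is the least common multiple of its cycle lengths: lcm(3, 2, 2) = 6.

6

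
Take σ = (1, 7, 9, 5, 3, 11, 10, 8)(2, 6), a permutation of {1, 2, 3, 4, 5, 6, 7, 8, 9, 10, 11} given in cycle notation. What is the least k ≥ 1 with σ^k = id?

8

The cycle type of σ is (8, 2, 1).
Since disjoint cycles commute, ord(σ) = lcm(8, 2) = 8.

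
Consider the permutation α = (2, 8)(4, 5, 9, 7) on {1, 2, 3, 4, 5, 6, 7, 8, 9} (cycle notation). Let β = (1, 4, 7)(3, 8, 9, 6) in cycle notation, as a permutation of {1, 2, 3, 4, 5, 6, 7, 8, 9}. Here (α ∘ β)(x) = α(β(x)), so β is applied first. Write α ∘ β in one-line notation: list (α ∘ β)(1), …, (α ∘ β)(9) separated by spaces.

Chase each element through β then α: 1 → 4 → 5; 2 → 2 → 8; 3 → 8 → 2; 4 → 7 → 4; 5 → 5 → 9; 6 → 3 → 3; 7 → 1 → 1; 8 → 9 → 7; 9 → 6 → 6.
So α ∘ β in one-line form is 5 8 2 4 9 3 1 7 6.

5 8 2 4 9 3 1 7 6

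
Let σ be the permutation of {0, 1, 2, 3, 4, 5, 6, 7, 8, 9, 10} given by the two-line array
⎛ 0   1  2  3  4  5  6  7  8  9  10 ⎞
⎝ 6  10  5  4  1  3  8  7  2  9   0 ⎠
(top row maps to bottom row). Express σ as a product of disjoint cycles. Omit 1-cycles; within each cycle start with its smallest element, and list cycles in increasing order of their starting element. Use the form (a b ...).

(0 6 8 2 5 3 4 1 10)

Iterating σ from 0 gives 0 → 6 → 8 → 2 → 5 → 3 → 4 → 1 → 10 → 0; that is the 9-cycle (0 6 8 2 5 3 4 1 10).
Continuing from each remaining unvisited element yields (0 6 8 2 5 3 4 1 10).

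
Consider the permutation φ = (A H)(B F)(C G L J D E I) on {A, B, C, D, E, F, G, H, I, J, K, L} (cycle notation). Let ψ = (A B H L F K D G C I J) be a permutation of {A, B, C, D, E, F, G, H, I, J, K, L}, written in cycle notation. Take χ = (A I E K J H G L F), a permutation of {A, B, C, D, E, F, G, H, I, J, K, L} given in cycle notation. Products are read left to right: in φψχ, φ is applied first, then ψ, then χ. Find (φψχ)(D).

K

Chase D: φ(D) = E; ψ(E) = E; χ(E) = K. Hence (φψχ)(D) = K.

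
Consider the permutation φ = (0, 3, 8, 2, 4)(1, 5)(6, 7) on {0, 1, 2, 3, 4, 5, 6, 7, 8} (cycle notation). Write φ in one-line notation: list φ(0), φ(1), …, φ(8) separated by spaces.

Each element maps to the next entry in its cycle (wrapping to the front): 0→3, 1→5, 2→4, 3→8, 4→0, 5→1, 6→7, 7→6, 8→2.
Listing these in domain order gives 3 5 4 8 0 1 7 6 2.

3 5 4 8 0 1 7 6 2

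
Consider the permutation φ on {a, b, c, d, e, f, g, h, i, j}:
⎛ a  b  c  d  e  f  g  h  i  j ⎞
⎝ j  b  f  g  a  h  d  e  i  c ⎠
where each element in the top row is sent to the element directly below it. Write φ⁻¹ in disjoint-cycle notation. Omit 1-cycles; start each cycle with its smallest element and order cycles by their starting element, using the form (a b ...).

First write φ in disjoint cycles: (a j c f h e)(d g).
Reversing each cycle (and rotating so the smallest element leads) gives φ⁻¹ = (a e h f c j)(d g).

(a e h f c j)(d g)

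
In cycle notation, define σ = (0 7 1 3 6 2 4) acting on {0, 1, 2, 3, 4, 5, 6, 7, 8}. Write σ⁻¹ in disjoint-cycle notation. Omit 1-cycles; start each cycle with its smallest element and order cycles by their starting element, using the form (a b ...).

(0 4 2 6 3 1 7)

If σ sends a → b within a cycle, σ⁻¹ sends b → a; equivalently, reverse each cycle.
After reversing and putting each cycle's least element first, σ⁻¹ = (0 4 2 6 3 1 7).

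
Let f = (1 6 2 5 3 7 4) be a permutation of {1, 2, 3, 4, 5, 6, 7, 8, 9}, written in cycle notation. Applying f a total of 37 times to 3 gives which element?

4

3 lies in the 7-cycle (1 6 2 5 3 7 4).
Since the cycle has length 7, f^37 acts on it the same as f^2 (37 mod 7 = 2).
Stepping 2 places around the cycle: 3 → 7 → 4.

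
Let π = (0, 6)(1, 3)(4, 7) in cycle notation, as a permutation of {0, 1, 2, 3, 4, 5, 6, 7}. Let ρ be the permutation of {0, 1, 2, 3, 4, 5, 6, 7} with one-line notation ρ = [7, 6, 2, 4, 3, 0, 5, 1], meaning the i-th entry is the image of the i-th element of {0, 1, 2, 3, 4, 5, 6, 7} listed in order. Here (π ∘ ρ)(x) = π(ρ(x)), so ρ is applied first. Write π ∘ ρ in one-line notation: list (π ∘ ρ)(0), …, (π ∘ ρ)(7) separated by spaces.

For each element, apply ρ then π: 0 → 7 → 4; 1 → 6 → 0; 2 → 2 → 2; 3 → 4 → 7; 4 → 3 → 1; 5 → 0 → 6; 6 → 5 → 5; 7 → 1 → 3.
Collecting the images, π ∘ ρ = [4 0 2 7 1 6 5 3].

4 0 2 7 1 6 5 3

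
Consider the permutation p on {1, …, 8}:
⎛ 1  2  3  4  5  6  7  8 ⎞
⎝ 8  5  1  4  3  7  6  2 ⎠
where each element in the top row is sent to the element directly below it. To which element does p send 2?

5

The entry below 2 in the array is 5, so p(2) = 5.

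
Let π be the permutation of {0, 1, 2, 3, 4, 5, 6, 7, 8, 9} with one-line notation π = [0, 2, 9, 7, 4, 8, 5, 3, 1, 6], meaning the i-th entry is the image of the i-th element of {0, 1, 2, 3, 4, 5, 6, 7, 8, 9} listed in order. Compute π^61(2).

9

Tracing 2 → 9 → … returns to 2 after 6 steps, so 2 lies in a 6-cycle (1 2 9 6 5 8).
Since the cycle has length 6, π^61 acts on it the same as π^1 (61 mod 6 = 1).
Advancing 1 step from 2: 2 → 9.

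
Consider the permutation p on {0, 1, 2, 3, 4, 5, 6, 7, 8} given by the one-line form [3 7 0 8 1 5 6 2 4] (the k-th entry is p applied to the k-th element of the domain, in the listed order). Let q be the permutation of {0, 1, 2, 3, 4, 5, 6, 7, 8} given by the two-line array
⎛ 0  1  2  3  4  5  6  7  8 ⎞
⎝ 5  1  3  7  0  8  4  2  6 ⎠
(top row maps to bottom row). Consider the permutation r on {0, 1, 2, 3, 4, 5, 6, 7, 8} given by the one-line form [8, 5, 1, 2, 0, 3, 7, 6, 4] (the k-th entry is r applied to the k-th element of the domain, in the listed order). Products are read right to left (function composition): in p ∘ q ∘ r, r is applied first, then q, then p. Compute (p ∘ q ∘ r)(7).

(p ∘ q ∘ r)(7) = p(q(r(7))). r(7) = 6, then q(6) = 4, then p(4) = 1, so the result is 1.

1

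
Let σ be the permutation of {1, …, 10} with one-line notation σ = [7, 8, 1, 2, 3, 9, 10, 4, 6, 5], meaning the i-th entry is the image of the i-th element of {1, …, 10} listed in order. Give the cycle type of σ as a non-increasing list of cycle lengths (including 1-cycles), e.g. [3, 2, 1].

The disjoint cycles are (1, 7, 10, 5, 3)(2, 8, 4)(6, 9), with lengths 5, 3, 2 in non-increasing order.

[5, 3, 2]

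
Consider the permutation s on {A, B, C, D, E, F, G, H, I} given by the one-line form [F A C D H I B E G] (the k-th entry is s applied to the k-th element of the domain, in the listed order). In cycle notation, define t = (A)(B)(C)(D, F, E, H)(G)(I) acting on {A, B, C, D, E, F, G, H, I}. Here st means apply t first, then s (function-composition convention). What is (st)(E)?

t(E) = H, then s(H) = E; composing gives (st)(E) = E.

E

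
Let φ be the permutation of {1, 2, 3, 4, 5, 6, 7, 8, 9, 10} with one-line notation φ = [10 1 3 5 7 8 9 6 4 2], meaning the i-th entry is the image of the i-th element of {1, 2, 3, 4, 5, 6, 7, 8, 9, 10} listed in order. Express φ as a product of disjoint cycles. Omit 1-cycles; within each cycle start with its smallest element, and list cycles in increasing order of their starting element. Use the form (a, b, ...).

Iterating φ from 1 gives 1 → 10 → 2 → 1; that is the 3-cycle (1, 10, 2).
Continuing from each remaining unvisited element yields (1, 10, 2)(4, 5, 7, 9)(6, 8).

(1, 10, 2)(4, 5, 7, 9)(6, 8)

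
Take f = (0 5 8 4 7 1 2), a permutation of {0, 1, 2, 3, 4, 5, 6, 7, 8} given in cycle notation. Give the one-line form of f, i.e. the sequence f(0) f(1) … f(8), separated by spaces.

Reading each image from the cycles: 0→5, 1→2, 2→0, 3→3, 4→7, 5→8, 6→6, 7→1, 8→4.
So the one-line form is 5 2 0 3 7 8 6 1 4.

5 2 0 3 7 8 6 1 4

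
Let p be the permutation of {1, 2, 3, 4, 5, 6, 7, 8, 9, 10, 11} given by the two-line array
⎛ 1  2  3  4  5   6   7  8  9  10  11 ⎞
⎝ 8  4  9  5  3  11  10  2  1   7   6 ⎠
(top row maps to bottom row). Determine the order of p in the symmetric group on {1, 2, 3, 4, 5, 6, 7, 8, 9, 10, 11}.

14

Decomposing into disjoint cycles gives cycle lengths 7, 2, 2.
The order is lcm(7, 2, 2) = 14.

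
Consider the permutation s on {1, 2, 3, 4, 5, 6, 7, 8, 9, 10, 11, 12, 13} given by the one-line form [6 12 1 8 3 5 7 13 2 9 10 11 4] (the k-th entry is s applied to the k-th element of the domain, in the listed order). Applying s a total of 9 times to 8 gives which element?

Tracing 8 → 13 → … returns to 8 after 3 steps, so 8 lies in a 3-cycle (4, 8, 13).
On a 3-cycle, s^3 is the identity, so s^9 = s^0 there (9 ≡ 0 mod 3).
So s^9(8) = 8.

8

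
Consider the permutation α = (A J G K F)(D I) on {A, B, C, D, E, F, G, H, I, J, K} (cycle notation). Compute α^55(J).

J

J lies in the 5-cycle (A J G K F).
On a 5-cycle, α^5 is the identity, so α^55 = α^0 there (55 ≡ 0 mod 5).
So α^55(J) = J.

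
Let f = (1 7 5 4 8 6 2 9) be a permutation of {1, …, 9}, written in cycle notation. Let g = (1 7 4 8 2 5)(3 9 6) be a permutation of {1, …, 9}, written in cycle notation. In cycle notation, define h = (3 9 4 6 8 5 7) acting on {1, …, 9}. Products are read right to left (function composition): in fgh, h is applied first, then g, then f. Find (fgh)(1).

Apply the permutations in order: h(1) = 1, then g(1) = 7, then f(7) = 5. So (fgh)(1) = 5.

5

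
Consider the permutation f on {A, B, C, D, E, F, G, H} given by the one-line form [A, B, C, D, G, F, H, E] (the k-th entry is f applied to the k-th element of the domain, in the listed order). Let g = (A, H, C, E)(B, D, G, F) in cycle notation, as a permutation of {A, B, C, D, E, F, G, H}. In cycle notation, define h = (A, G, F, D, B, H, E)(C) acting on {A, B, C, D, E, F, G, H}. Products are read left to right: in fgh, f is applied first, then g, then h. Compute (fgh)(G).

C

Apply the permutations in order: f(G) = H, then g(H) = C, then h(C) = C. So (fgh)(G) = C.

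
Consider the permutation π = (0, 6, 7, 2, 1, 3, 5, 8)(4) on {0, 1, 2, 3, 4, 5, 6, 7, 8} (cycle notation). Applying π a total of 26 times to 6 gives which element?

2

6 lies in the 8-cycle (0, 6, 7, 2, 1, 3, 5, 8).
On an 8-cycle, π^8 is the identity, so π^26 = π^2 there (26 ≡ 2 mod 8).
Advancing 2 steps from 6: 6 → 7 → 2.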